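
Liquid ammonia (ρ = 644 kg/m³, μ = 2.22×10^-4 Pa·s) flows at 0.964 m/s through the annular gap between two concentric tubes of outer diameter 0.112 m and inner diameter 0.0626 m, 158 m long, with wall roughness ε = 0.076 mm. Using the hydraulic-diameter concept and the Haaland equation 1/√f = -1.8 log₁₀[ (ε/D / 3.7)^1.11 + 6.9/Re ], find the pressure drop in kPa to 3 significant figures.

Hydraulic diameter D_h = 4A/P = D_o - D_i = 0.112 - 0.0626 = 0.0494 m.
Re = ρVD_h/μ = 644·0.964·0.0494/0.000222 = 1.381e+05.
ε/D_h = 7.6e-05/0.0494 = 0.00154; Haaland gives 1/√f = -1.8 log₁₀[0.000177+4.99e-05] = 6.561, so f = 0.02323.
ΔP = f(L/D_h)(ρV²/2) = 0.02323·158/0.0494·299.2 = 2.223e+04 Pa.
ΔP = 22.2 kPa.

ΔP ≈ 22.2 kPa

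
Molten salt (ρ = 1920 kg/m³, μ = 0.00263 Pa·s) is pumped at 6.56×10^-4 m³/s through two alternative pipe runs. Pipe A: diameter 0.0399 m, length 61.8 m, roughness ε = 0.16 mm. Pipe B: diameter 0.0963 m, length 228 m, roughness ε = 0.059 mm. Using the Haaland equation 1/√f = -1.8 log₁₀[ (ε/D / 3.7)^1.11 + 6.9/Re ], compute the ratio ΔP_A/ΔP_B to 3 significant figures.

Pipe A: V = Q/A = 0.000656/0.00125 = 0.5246 m/s; Re = 1.528e+04; ε/D = 0.00401; Haaland → f = 0.03392; ΔP_A = f(L/D)(ρV²/2) = 1.388e+04 Pa.
Pipe B: V = Q/A = 0.000656/0.007284 = 0.09007 m/s; Re = 6332; ε/D = 0.000613; Haaland → f = 0.03575; ΔP_B = f(L/D)(ρV²/2) = 659.2 Pa.
ΔP_A/ΔP_B = 1.388e+04/659.2 = 21.1.

ΔP_A/ΔP_B ≈ 21.1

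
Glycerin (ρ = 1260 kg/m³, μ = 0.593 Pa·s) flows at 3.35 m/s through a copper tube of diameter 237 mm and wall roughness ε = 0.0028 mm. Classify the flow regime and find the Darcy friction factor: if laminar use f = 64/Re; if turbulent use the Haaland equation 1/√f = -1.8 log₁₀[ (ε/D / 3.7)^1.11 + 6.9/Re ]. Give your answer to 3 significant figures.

Re = ρVD/μ = 1260·3.35·0.237/0.593 = 1687.
Re < 2300 → laminar, so f = 64/Re = 0.03794 (roughness is irrelevant in laminar flow).

f ≈ 0.0379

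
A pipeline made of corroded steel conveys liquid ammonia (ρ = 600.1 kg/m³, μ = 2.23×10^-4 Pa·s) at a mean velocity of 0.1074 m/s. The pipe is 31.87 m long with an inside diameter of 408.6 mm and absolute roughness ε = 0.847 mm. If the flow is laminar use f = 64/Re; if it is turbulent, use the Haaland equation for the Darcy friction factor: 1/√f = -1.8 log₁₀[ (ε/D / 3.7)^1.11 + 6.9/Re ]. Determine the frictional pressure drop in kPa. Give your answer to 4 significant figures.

Reynolds number Re = ρVD/μ = 600.1 · 0.1074 · 0.4086 / 0.000223 = 1.181e+05.
Re > 4000 → turbulent. Relative roughness ε/D = 0.000847/0.4086 = 0.00207. Haaland: 1/√f = -1.8 log₁₀[(0.00207/3.7)^1.11 + 6.9/1.181e+05] = -1.8 log₁₀[0.000246 + 5.84e-05] = 6.33, so f = 0.02496.
Darcy-Weisbach: ΔP = f(L/D)(ρV²/2) = 0.02496·(31.87/0.4086)·(600.1·0.1074²/2) = 0.02496·78·3.461 = 6.737 Pa.
ΔP = 6.737 Pa = 0.006737 kPa.

ΔP ≈ 0.006737 kPa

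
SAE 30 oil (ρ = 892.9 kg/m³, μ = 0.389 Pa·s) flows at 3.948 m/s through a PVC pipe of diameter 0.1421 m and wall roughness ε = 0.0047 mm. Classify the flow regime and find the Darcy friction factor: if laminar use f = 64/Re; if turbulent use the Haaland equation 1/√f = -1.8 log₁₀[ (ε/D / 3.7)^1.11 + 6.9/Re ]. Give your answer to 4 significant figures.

Re = ρVD/μ = 892.9·3.948·0.1421/0.389 = 1288.
Re < 2300 → laminar, so f = 64/Re = 0.0497 (roughness is irrelevant in laminar flow).

f ≈ 0.04970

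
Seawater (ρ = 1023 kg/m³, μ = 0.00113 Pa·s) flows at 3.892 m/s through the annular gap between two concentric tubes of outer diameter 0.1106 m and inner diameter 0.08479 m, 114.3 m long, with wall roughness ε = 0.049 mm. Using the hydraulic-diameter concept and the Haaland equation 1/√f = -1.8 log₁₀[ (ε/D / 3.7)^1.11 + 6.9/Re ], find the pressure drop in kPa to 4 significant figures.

Hydraulic diameter D_h = 4A/P = D_o - D_i = 0.1106 - 0.08479 = 0.02581 m.
Re = ρVD_h/μ = 1023·3.892·0.02581/0.00113 = 9.094e+04.
ε/D_h = 4.9e-05/0.02581 = 0.0019; Haaland gives 1/√f = -1.8 log₁₀[0.000223+7.59e-05] = 6.344, so f = 0.02485.
ΔP = f(L/D_h)(ρV²/2) = 0.02485·114.3/0.02581·7748 = 8.525e+05 Pa.
ΔP = 852.5 kPa.

ΔP ≈ 852.5 kPa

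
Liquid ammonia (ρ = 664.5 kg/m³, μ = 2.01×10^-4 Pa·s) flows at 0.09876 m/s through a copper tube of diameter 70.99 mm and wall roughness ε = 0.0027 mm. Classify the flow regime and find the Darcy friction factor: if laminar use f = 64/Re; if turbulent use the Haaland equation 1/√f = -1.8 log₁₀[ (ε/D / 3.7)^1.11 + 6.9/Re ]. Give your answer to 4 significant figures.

f ≈ 0.02488

Re = ρVD/μ = 664.5·0.09876·0.07099/0.000201 = 2.318e+04.
Re > 4000 → turbulent. ε/D = 2.7e-06/0.07099 = 3.8e-05; Haaland: 1/√f = -1.8 log₁₀[2.91e-06 + 0.000298] = 6.34, so f = 0.02488.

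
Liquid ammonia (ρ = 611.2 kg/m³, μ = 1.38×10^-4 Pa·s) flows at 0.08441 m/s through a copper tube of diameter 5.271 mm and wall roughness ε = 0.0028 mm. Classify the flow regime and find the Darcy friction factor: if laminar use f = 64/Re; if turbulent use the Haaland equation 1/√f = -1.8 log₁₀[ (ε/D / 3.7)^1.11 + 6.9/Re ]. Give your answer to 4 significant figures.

f ≈ 0.03248

Re = ρVD/μ = 611.2·0.08441·0.005271/0.000138 = 1971.
Re < 2300 → laminar, so f = 64/Re = 0.03248 (roughness is irrelevant in laminar flow).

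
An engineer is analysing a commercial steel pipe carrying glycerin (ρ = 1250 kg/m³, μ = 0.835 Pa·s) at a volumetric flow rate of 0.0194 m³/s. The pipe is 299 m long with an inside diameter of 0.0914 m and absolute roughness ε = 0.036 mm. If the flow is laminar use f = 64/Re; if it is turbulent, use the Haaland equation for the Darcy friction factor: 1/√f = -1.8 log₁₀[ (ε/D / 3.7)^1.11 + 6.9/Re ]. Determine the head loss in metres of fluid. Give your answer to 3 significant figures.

Cross-sectional area A = πD²/4 = π(0.0914)²/4 = 0.006561 m²; mean velocity V = Q/A = 0.0194/0.006561 = 2.957 m/s.
Reynolds number Re = ρVD/μ = 1250 · 2.957 · 0.0914 / 0.835 = 404.6.
Re < 2300 → laminar flow, so f = 64/Re = 64/404.6 = 0.1582 (the turbulent correlation is not needed).
Darcy-Weisbach: ΔP = f(L/D)(ρV²/2) = 0.1582·(299/0.0914)·(1250·2.957²/2) = 0.1582·3271·5464 = 2.828e+06 Pa.
Head loss h_f = ΔP/(ρg) = 2.828e+06/(1250·9.81) = 231 m.

h_f ≈ 231 m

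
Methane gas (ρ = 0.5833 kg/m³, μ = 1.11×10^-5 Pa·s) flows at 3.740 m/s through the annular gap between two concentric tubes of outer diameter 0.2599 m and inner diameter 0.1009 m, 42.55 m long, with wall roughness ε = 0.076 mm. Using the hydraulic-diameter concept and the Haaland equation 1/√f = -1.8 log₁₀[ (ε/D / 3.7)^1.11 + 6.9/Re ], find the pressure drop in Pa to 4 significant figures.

ΔP ≈ 26.44 Pa

Hydraulic diameter D_h = 4A/P = D_o - D_i = 0.2599 - 0.1009 = 0.159 m.
Re = ρVD_h/μ = 0.5833·3.74·0.159/1.11e-05 = 3.125e+04.
ε/D_h = 7.6e-05/0.159 = 0.000478; Haaland gives 1/√f = -1.8 log₁₀[4.82e-05+0.000221] = 6.426, so f = 0.02421.
ΔP = f(L/D_h)(ρV²/2) = 0.02421·42.55/0.159·4.079 = 26.44 Pa.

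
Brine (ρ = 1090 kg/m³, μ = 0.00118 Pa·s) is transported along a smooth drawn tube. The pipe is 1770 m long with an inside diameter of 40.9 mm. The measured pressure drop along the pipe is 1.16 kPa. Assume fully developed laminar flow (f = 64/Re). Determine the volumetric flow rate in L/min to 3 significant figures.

For laminar flow, f = 64/Re with Re = ρVD/μ, so Darcy-Weisbach reduces to ΔP = 32μLV/D². Solving for V: V = ΔP·D²/(32μL) = 1160·(0.0409)²/(32·0.00118·1770) = 0.02903 m/s.
Check: Re = ρVD/μ = 1090·0.02903·0.0409/0.00118 = 1097 < 2300, so the laminar assumption holds.
Q = V·A = 0.02903·(π/4·0.0409²) = 3.814e-05 m³/s = 2.29 L/min.

Q ≈ 2.29 L/min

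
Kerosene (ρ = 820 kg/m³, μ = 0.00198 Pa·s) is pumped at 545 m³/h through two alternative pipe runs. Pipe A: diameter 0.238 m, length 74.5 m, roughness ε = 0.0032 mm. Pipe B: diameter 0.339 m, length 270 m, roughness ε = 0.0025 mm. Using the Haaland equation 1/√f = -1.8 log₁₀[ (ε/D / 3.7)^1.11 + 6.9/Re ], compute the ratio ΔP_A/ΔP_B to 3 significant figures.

ΔP_A/ΔP_B ≈ 1.52

Pipe A: V = Q/A = 0.1514/0.04449 = 3.403 m/s; Re = 3.354e+05; ε/D = 1.34e-05; Haaland → f = 0.01417; ΔP_A = f(L/D)(ρV²/2) = 2.105e+04 Pa.
Pipe B: V = Q/A = 0.1514/0.09026 = 1.677 m/s; Re = 2.355e+05; ε/D = 7.37e-06; Haaland → f = 0.01507; ΔP_B = f(L/D)(ρV²/2) = 1.384e+04 Pa.
ΔP_A/ΔP_B = 2.105e+04/1.384e+04 = 1.52.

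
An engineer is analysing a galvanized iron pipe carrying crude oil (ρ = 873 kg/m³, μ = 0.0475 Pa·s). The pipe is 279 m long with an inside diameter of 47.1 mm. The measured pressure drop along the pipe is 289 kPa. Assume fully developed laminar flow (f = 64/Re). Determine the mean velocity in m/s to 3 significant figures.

V ≈ 1.51 m/s

For laminar flow, f = 64/Re with Re = ρVD/μ, so Darcy-Weisbach reduces to ΔP = 32μLV/D². Solving for V: V = ΔP·D²/(32μL) = 2.89e+05·(0.0471)²/(32·0.0475·279) = 1.512 m/s.
Check: Re = ρVD/μ = 873·1.512·0.0471/0.0475 = 1309 < 2300, so the laminar assumption holds.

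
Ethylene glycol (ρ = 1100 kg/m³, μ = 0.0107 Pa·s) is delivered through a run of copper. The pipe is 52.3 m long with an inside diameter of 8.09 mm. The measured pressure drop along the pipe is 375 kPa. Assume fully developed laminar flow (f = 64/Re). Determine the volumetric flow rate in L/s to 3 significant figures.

Q ≈ 0.0704 L/s

For laminar flow, f = 64/Re with Re = ρVD/μ, so Darcy-Weisbach reduces to ΔP = 32μLV/D². Solving for V: V = ΔP·D²/(32μL) = 3.75e+05·(0.00809)²/(32·0.0107·52.3) = 1.371 m/s.
Check: Re = ρVD/μ = 1100·1.371·0.00809/0.0107 = 1140 < 2300, so the laminar assumption holds.
Q = V·A = 1.371·(π/4·0.00809²) = 7.045e-05 m³/s = 0.0704 L/s.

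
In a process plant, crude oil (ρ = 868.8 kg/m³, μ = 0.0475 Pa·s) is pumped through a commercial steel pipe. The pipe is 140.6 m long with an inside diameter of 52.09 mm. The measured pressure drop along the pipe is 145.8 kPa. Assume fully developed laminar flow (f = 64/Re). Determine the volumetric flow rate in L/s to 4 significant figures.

For laminar flow, f = 64/Re with Re = ρVD/μ, so Darcy-Weisbach reduces to ΔP = 32μLV/D². Solving for V: V = ΔP·D²/(32μL) = 1.458e+05·(0.05209)²/(32·0.0475·140.6) = 1.851 m/s.
Check: Re = ρVD/μ = 868.8·1.851·0.05209/0.0475 = 1764 < 2300, so the laminar assumption holds.
Q = V·A = 1.851·(π/4·0.05209²) = 0.003945 m³/s = 3.945 L/s.

Q ≈ 3.945 L/s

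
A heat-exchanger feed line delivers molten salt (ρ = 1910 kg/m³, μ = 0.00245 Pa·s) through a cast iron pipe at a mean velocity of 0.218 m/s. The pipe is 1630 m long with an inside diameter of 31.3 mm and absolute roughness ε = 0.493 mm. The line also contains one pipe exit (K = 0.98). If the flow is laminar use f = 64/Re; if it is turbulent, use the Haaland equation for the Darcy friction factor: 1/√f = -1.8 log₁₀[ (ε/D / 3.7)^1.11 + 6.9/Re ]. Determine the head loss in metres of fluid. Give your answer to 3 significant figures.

Reynolds number Re = ρVD/μ = 1910 · 0.218 · 0.0313 / 0.00245 = 5319.
Re > 4000 → turbulent. Relative roughness ε/D = 0.000493/0.0313 = 0.0158. Haaland: 1/√f = -1.8 log₁₀[(0.0158/3.7)^1.11 + 6.9/5319] = -1.8 log₁₀[0.00234 + 0.0013] = 4.392, so f = 0.05185.
Total minor-loss coefficient ΣK = 1·0.98 = 0.98.
ΔP = [f·L/D + ΣK]·(ρV²/2) = [0.05185·1630/0.0313 + 0.98]·(1910·0.218²/2) = [2700 + 0.98]·45.39 = 1.226e+05 Pa.
Head loss h_f = ΔP/(ρg) = 1.226e+05/(1910·9.81) = 6.54 m.

h_f ≈ 6.54 m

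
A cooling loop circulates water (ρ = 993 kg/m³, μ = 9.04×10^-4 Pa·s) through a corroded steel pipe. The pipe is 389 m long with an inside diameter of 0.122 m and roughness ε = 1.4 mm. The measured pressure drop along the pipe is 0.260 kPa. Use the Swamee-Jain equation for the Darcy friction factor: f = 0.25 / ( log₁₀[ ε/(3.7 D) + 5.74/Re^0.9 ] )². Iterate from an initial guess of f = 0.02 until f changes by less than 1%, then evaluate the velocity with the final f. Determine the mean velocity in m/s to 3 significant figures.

Rearranging Darcy-Weisbach: V = √(2·ΔP·D/(f·L·ρ)). With ε/D = 0.0014/0.122 = 0.0115, iterate starting from f = 0.02:
  f = 0.02 → V = √(2·260·0.122/(0.02·389·993)) = 0.09062 m/s; Re = ρVD/μ = 1.214e+04; f → 0.04468
  f = 0.04468 → V = 0.06062 m/s; Re = 8124; f → 0.04664
  f = 0.04664 → V = 0.05934 m/s; Re = 7952; f → 0.04676
Converged (Δf/f < 1%). With the final f = 0.04676: V = √(2·260·0.122/(0.04676·389·993)) = 0.05926 m/s.

V ≈ 0.0593 m/s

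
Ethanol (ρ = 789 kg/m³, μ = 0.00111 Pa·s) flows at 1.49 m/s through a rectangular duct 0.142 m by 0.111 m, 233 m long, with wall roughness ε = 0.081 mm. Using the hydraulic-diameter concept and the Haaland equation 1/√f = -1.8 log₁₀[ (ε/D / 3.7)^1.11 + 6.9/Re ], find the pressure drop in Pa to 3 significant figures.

ΔP ≈ 32900 Pa

Hydraulic diameter D_h = 4A/P = 4·(0.142·0.111)/(2·(0.142+0.111)) = 0.06305/0.506 = 0.1246 m.
Re = ρVD_h/μ = 789·1.49·0.1246/0.00111 = 1.32e+05.
ε/D_h = 8.1e-05/0.1246 = 0.00065; Haaland gives 1/√f = -1.8 log₁₀[6.79e-05+5.23e-05] = 7.056, so f = 0.02008.
ΔP = f(L/D_h)(ρV²/2) = 0.02008·233/0.1246·875.8 = 3.289e+04 Pa.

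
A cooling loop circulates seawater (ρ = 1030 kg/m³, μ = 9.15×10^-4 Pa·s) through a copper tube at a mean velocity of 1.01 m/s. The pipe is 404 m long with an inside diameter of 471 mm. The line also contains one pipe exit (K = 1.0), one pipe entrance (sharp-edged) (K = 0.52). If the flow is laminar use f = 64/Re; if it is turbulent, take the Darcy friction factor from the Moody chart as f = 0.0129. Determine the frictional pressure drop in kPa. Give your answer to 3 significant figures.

ΔP ≈ 6.61 kPa

Reynolds number Re = ρVD/μ = 1030 · 1.01 · 0.471 / 0.000915 = 5.355e+05.
Re > 4000 → turbulent; use the Moody-chart value f = 0.0129.
Total minor-loss coefficient ΣK = 1·1 + 1·0.52 = 1.52.
ΔP = [f·L/D + ΣK]·(ρV²/2) = [0.0129·404/0.471 + 1.52]·(1030·1.01²/2) = [11.06 + 1.52]·525.4 = 6612 Pa.
ΔP = 6612 Pa = 6.61 kPa.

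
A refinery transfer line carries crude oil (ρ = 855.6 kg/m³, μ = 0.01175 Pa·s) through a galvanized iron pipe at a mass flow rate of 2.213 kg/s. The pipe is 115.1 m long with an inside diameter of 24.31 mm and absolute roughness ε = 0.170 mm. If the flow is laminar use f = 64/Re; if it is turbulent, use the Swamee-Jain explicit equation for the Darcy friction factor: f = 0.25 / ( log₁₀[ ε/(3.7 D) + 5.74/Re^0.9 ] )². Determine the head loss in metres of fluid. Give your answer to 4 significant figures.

A = πD²/4 = π(0.02431)²/4 = 0.0004642 m²; mean velocity V = ṁ/(ρA) = 2.213/(855.6 · 0.0004642) = 5.573 m/s.
Reynolds number Re = ρVD/μ = 855.6 · 5.573 · 0.02431 / 0.0118 = 9864.
Re > 4000 → turbulent. Relative roughness ε/D = 0.00017/0.02431 = 0.00699. Swamee-Jain: f = 0.25/(log₁₀[0.00699/3.7 + 5.74/9864^0.9])² = 0.25/(log₁₀[0.00189 + 0.00146])² = 0.25/(-2.475)² = 0.04081.
Darcy-Weisbach: ΔP = f(L/D)(ρV²/2) = 0.04081·(115.1/0.02431)·(855.6·5.573²/2) = 0.04081·4735·1.328e+04 = 2.567e+06 Pa.
Head loss h_f = ΔP/(ρg) = 2.567e+06/(855.6·9.81) = 305.8 m.

h_f ≈ 305.8 m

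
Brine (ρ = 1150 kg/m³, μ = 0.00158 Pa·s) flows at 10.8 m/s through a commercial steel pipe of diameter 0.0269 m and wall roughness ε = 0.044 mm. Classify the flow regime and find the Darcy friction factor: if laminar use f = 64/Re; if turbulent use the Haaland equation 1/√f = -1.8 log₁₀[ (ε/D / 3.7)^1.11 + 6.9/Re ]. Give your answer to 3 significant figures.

f ≈ 0.0231

Re = ρVD/μ = 1150·10.8·0.0269/0.00158 = 2.115e+05.
Re > 4000 → turbulent. ε/D = 4.4e-05/0.0269 = 0.00164; Haaland: 1/√f = -1.8 log₁₀[0.000189 + 3.26e-05] = 6.578, so f = 0.02311.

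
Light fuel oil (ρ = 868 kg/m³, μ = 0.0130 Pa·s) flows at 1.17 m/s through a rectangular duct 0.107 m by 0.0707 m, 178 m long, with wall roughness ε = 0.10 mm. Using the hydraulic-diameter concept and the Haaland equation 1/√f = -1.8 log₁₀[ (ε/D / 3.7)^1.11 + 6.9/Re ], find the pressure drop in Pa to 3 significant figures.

ΔP ≈ 44600 Pa

Hydraulic diameter D_h = 4A/P = 4·(0.107·0.0707)/(2·(0.107+0.0707)) = 0.03026/0.3554 = 0.08514 m.
Re = ρVD_h/μ = 868·1.17·0.08514/0.013 = 6651.
ε/D_h = 0.0001/0.08514 = 0.00117; Haaland gives 1/√f = -1.8 log₁₀[0.000131+0.00104] = 5.278, so f = 0.03589.
ΔP = f(L/D_h)(ρV²/2) = 0.03589·178/0.08514·594.1 = 4.458e+04 Pa.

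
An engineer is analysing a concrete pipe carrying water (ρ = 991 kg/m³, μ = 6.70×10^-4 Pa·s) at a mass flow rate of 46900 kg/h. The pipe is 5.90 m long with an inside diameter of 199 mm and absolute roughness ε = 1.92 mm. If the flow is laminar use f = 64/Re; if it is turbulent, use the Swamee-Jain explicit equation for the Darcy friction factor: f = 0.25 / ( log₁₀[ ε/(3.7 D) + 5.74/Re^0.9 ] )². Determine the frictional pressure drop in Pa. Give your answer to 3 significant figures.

ΔP ≈ 100 Pa

ṁ = 46900 kg/h = 46900/3600 = 13.03 kg/s.
A = πD²/4 = π(0.199)²/4 = 0.0311 m²; mean velocity V = ṁ/(ρA) = 13.03/(991 · 0.0311) = 0.4227 m/s.
Reynolds number Re = ρVD/μ = 991 · 0.4227 · 0.199 / 0.00067 = 1.244e+05.
Re > 4000 → turbulent. Relative roughness ε/D = 0.00192/0.199 = 0.00965. Swamee-Jain: f = 0.25/(log₁₀[0.00965/3.7 + 5.74/1.244e+05^0.9])² = 0.25/(log₁₀[0.00261 + 0.000149])² = 0.25/(-2.56)² = 0.03816.
Darcy-Weisbach: ΔP = f(L/D)(ρV²/2) = 0.03816·(5.9/0.199)·(991·0.4227²/2) = 0.03816·29.65·88.52 = 100.1 Pa.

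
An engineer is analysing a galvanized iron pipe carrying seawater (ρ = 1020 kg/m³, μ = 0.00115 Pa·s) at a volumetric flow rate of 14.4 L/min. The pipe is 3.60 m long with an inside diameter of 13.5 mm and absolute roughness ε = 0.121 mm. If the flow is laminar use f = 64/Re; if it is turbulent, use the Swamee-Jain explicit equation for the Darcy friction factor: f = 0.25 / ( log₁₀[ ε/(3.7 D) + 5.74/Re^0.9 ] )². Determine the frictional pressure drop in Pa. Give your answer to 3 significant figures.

ΔP ≈ 15300 Pa

Q = 14.4 L/min = 14.4/60000 = 0.00024 m³/s.
Cross-sectional area A = πD²/4 = π(0.0135)²/4 = 0.0001431 m²; mean velocity V = Q/A = 0.00024/0.0001431 = 1.677 m/s.
Reynolds number Re = ρVD/μ = 1020 · 1.677 · 0.0135 / 0.00115 = 2.008e+04.
Re > 4000 → turbulent. Relative roughness ε/D = 0.000121/0.0135 = 0.00896. Swamee-Jain: f = 0.25/(log₁₀[0.00896/3.7 + 5.74/2.008e+04^0.9])² = 0.25/(log₁₀[0.00242 + 0.00077])² = 0.25/(-2.496)² = 0.04013.
Darcy-Weisbach: ΔP = f(L/D)(ρV²/2) = 0.04013·(3.6/0.0135)·(1020·1.677²/2) = 0.04013·266.7·1434 = 1.534e+04 Pa.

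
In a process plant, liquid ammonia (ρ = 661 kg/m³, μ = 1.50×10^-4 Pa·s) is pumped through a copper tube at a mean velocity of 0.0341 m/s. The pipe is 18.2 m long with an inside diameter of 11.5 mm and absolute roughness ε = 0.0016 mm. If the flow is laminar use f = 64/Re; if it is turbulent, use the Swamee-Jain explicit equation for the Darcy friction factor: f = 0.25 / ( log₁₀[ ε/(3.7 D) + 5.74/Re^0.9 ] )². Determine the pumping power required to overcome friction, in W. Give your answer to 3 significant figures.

Reynolds number Re = ρVD/μ = 661 · 0.0341 · 0.0115 / 0.00015 = 1728.
Re < 2300 → laminar flow, so f = 64/Re = 64/1728 = 0.03704 (the turbulent correlation is not needed).
Darcy-Weisbach: ΔP = f(L/D)(ρV²/2) = 0.03704·(18.2/0.0115)·(661·0.0341²/2) = 0.03704·1583·0.3843 = 22.53 Pa.
Q = V·A = 0.0341·0.0001039 = 3.542e-06 m³/s.
Pumping power P = QΔP = 3.542e-06·22.53 = 7.978×10^-5 W = 7.98×10^-5 W.

P ≈ 7.98×10^-5 W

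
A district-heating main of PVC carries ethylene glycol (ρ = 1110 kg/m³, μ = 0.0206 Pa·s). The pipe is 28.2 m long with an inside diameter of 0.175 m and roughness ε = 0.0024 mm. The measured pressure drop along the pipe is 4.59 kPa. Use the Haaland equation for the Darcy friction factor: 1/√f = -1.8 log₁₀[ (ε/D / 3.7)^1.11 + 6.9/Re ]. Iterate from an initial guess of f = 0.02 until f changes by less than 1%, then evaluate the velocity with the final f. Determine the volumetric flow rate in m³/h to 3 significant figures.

Q ≈ 115 m³/h

Rearranging Darcy-Weisbach: V = √(2·ΔP·D/(f·L·ρ)). With ε/D = 2.4e-06/0.175 = 1.37e-05, iterate starting from f = 0.02:
  f = 0.02 → V = √(2·4590·0.175/(0.02·28.2·1110)) = 1.602 m/s; Re = ρVD/μ = 1.511e+04; f → 0.02768
  f = 0.02768 → V = 1.362 m/s; Re = 1.284e+04; f → 0.02888
  f = 0.02888 → V = 1.333 m/s; Re = 1.257e+04; f → 0.02905
Converged (Δf/f < 1%). With the final f = 0.02905: V = √(2·4590·0.175/(0.02905·28.2·1110)) = 1.329 m/s.
Q = V·A = 1.329·(π/4·0.175²) = 0.03197 m³/s = 115 m³/h.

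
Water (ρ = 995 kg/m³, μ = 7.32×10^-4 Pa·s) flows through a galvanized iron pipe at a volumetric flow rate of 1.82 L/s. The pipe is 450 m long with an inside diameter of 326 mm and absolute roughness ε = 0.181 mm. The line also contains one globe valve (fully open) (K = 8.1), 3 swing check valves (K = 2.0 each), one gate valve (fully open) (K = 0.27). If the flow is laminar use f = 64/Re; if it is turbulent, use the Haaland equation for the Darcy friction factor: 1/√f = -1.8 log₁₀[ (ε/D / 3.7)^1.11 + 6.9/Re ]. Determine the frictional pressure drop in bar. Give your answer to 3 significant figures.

Q = 1.82 L/s = 1.82/1000 = 0.00182 m³/s.
Cross-sectional area A = πD²/4 = π(0.326)²/4 = 0.08347 m²; mean velocity V = Q/A = 0.00182/0.08347 = 0.0218 m/s.
Reynolds number Re = ρVD/μ = 995 · 0.0218 · 0.326 / 0.000732 = 9662.
Re > 4000 → turbulent. Relative roughness ε/D = 0.000181/0.326 = 0.000555. Haaland: 1/√f = -1.8 log₁₀[(0.000555/3.7)^1.11 + 6.9/9662] = -1.8 log₁₀[5.7e-05 + 0.000714] = 5.603, so f = 0.03185.
Total minor-loss coefficient ΣK = 1·8.1 + 3·2 + 1·0.27 = 14.4.
ΔP = [f·L/D + ΣK]·(ρV²/2) = [0.03185·450/0.326 + 14.4]·(995·0.0218²/2) = [43.97 + 14.4]·0.2365 = 13.8 Pa.
ΔP = 13.8 Pa = 1.38×10^-4 bar.

ΔP ≈ 1.38×10^-4 bar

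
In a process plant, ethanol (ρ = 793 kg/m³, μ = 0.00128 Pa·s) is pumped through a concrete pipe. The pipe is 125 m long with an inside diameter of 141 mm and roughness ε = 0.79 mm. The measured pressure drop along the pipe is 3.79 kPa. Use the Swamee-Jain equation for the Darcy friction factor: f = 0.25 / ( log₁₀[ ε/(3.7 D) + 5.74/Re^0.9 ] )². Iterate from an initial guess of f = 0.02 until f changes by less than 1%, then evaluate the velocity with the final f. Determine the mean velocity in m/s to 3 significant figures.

Rearranging Darcy-Weisbach: V = √(2·ΔP·D/(f·L·ρ)). With ε/D = 0.00079/0.141 = 0.0056, iterate starting from f = 0.02:
  f = 0.02 → V = √(2·3790·0.141/(0.02·125·793)) = 0.7342 m/s; Re = ρVD/μ = 6.414e+04; f → 0.0331
  f = 0.0331 → V = 0.5708 m/s; Re = 4.986e+04; f → 0.0335
  f = 0.0335 → V = 0.5673 m/s; Re = 4.956e+04; f → 0.03351
Converged (Δf/f < 1%). With the final f = 0.03351: V = √(2·3790·0.141/(0.03351·125·793)) = 0.5673 m/s.

V ≈ 0.567 m/s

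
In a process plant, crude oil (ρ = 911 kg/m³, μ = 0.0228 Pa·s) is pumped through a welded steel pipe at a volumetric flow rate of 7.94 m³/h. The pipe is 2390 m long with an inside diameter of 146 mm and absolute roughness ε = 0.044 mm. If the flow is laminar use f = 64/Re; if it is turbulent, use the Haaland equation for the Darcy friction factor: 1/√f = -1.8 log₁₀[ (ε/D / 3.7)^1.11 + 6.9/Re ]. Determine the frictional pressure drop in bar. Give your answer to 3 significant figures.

Q = 7.94 m³/h = 7.94/3600 = 0.002206 m³/s.
Cross-sectional area A = πD²/4 = π(0.146)²/4 = 0.01674 m²; mean velocity V = Q/A = 0.002206/0.01674 = 0.1317 m/s.
Reynolds number Re = ρVD/μ = 911 · 0.1317 · 0.146 / 0.0228 = 768.5.
Re < 2300 → laminar flow, so f = 64/Re = 64/768.5 = 0.08328 (the turbulent correlation is not needed).
Darcy-Weisbach: ΔP = f(L/D)(ρV²/2) = 0.08328·(2390/0.146)·(911·0.1317²/2) = 0.08328·1.637e+04·7.906 = 1.078e+04 Pa.
ΔP = 1.078e+04 Pa = 0.108 bar.

ΔP ≈ 0.108 bar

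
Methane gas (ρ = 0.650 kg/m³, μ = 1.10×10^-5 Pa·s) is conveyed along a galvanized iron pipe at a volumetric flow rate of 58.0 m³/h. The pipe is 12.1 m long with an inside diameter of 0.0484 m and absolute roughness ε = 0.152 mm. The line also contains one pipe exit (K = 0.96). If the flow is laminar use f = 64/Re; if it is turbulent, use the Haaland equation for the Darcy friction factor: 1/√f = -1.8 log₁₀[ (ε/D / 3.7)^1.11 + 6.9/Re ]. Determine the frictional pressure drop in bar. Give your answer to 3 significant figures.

ΔP ≈ 0.00214 bar

Q = 58.0 m³/h = 58.0/3600 = 0.01611 m³/s.
Cross-sectional area A = πD²/4 = π(0.0484)²/4 = 0.00184 m²; mean velocity V = Q/A = 0.01611/0.00184 = 8.757 m/s.
Reynolds number Re = ρVD/μ = 0.65 · 8.757 · 0.0484 / 1.1e-05 = 2.504e+04.
Re > 4000 → turbulent. Relative roughness ε/D = 0.000152/0.0484 = 0.00314. Haaland: 1/√f = -1.8 log₁₀[(0.00314/3.7)^1.11 + 6.9/2.504e+04] = -1.8 log₁₀[0.00039 + 0.000276] = 5.718, so f = 0.03058.
Total minor-loss coefficient ΣK = 1·0.96 = 0.96.
ΔP = [f·L/D + ΣK]·(ρV²/2) = [0.03058·12.1/0.0484 + 0.96]·(0.65·8.757²/2) = [7.645 + 0.96]·24.92 = 214.5 Pa.
ΔP = 214.5 Pa = 0.00214 bar.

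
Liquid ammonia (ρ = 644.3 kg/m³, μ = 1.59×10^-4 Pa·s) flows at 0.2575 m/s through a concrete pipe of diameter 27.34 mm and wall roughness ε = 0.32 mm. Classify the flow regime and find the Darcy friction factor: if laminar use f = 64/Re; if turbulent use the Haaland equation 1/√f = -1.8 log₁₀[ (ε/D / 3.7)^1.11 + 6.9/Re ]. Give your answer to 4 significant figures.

Re = ρVD/μ = 644.3·0.2575·0.02734/0.000159 = 2.853e+04.
Re > 4000 → turbulent. ε/D = 0.00032/0.02734 = 0.0117; Haaland: 1/√f = -1.8 log₁₀[0.00168 + 0.000242] = 4.89, so f = 0.04183.

f ≈ 0.04183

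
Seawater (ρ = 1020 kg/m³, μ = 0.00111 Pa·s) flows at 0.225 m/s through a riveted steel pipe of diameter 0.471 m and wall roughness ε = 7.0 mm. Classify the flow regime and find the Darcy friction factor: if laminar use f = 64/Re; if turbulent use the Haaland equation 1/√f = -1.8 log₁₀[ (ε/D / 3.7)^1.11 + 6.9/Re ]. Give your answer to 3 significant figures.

f ≈ 0.0441

Re = ρVD/μ = 1020·0.225·0.471/0.00111 = 9.738e+04.
Re > 4000 → turbulent. ε/D = 0.007/0.471 = 0.0149; Haaland: 1/√f = -1.8 log₁₀[0.00219 + 7.09e-05] = 4.763, so f = 0.04409.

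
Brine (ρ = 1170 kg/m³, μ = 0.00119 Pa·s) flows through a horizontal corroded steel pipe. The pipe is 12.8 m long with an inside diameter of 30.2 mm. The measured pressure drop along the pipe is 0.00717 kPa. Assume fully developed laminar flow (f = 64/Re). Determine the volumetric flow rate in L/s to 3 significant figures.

Q ≈ 0.00961 L/s

For laminar flow, f = 64/Re with Re = ρVD/μ, so Darcy-Weisbach reduces to ΔP = 32μLV/D². Solving for V: V = ΔP·D²/(32μL) = 7.17·(0.0302)²/(32·0.00119·12.8) = 0.01342 m/s.
Check: Re = ρVD/μ = 1170·0.01342·0.0302/0.00119 = 398.4 < 2300, so the laminar assumption holds.
Q = V·A = 0.01342·(π/4·0.0302²) = 9.61e-06 m³/s = 0.00961 L/s.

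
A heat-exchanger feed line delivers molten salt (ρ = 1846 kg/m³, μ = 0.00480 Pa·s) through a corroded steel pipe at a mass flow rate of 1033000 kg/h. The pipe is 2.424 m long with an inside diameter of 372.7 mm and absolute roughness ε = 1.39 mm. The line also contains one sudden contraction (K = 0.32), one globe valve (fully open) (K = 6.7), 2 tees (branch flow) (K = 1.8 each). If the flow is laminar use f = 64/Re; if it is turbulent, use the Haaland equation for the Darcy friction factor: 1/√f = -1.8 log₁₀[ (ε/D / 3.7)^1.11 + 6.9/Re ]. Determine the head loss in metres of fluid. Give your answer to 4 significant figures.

ṁ = 1033000 kg/h = 1033000/3600 = 286.9 kg/s.
A = πD²/4 = π(0.3727)²/4 = 0.1091 m²; mean velocity V = ṁ/(ρA) = 286.9/(1846 · 0.1091) = 1.425 m/s.
Reynolds number Re = ρVD/μ = 1846 · 1.425 · 0.3727 / 0.0048 = 2.042e+05.
Re > 4000 → turbulent. Relative roughness ε/D = 0.00139/0.3727 = 0.00373. Haaland: 1/√f = -1.8 log₁₀[(0.00373/3.7)^1.11 + 6.9/2.042e+05] = -1.8 log₁₀[0.000472 + 3.38e-05] = 5.933, so f = 0.02841.
Total minor-loss coefficient ΣK = 1·0.32 + 1·6.7 + 2·1.8 = 10.6.
ΔP = [f·L/D + ΣK]·(ρV²/2) = [0.02841·2.424/0.3727 + 10.6]·(1846·1.425²/2) = [0.1848 + 10.6]·1874 = 2.025e+04 Pa.
Head loss h_f = ΔP/(ρg) = 2.025e+04/(1846·9.81) = 1.118 m.

h_f ≈ 1.118 m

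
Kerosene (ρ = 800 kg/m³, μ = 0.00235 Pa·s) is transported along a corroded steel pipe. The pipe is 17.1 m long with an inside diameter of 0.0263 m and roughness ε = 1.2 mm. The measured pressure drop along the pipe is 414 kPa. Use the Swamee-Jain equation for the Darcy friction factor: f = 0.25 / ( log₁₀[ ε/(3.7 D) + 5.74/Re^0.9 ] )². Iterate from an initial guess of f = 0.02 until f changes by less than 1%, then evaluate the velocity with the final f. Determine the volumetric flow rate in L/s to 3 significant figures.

Rearranging Darcy-Weisbach: V = √(2·ΔP·D/(f·L·ρ)). With ε/D = 0.0012/0.0263 = 0.0456, iterate starting from f = 0.02:
  f = 0.02 → V = √(2·4.14e+05·0.0263/(0.02·17.1·800)) = 8.921 m/s; Re = ρVD/μ = 7.988e+04; f → 0.06916
  f = 0.06916 → V = 4.797 m/s; Re = 4.295e+04; f → 0.06958
Converged (Δf/f < 1%). With the final f = 0.06958: V = √(2·4.14e+05·0.0263/(0.06958·17.1·800)) = 4.783 m/s.
Q = V·A = 4.783·(π/4·0.0263²) = 0.002598 m³/s = 2.60 L/s.

Q ≈ 2.60 L/s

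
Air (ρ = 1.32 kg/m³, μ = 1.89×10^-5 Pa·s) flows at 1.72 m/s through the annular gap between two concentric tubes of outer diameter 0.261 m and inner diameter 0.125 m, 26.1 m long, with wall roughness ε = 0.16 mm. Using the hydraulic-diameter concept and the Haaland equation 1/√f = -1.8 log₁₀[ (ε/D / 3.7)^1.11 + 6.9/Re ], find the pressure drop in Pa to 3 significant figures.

ΔP ≈ 10.9 Pa

Hydraulic diameter D_h = 4A/P = D_o - D_i = 0.261 - 0.125 = 0.136 m.
Re = ρVD_h/μ = 1.32·1.72·0.136/1.89e-05 = 1.634e+04.
ε/D_h = 0.00016/0.136 = 0.00118; Haaland gives 1/√f = -1.8 log₁₀[0.000131+0.000422] = 5.862, so f = 0.0291.
ΔP = f(L/D_h)(ρV²/2) = 0.0291·26.1/0.136·1.953 = 10.9 Pa.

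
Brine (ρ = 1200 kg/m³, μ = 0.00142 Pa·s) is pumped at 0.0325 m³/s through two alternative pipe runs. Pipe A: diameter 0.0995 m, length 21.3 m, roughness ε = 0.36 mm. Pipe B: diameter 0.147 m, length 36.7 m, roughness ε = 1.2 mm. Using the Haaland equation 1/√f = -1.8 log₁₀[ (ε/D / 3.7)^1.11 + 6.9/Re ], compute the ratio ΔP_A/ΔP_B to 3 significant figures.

Pipe A: V = Q/A = 0.0325/0.007776 = 4.18 m/s; Re = 3.514e+05; ε/D = 0.00362; Haaland → f = 0.02796; ΔP_A = f(L/D)(ρV²/2) = 6.274e+04 Pa.
Pipe B: V = Q/A = 0.0325/0.01697 = 1.915 m/s; Re = 2.379e+05; ε/D = 0.00816; Haaland → f = 0.03577; ΔP_B = f(L/D)(ρV²/2) = 1.965e+04 Pa.
ΔP_A/ΔP_B = 6.274e+04/1.965e+04 = 3.19.

ΔP_A/ΔP_B ≈ 3.19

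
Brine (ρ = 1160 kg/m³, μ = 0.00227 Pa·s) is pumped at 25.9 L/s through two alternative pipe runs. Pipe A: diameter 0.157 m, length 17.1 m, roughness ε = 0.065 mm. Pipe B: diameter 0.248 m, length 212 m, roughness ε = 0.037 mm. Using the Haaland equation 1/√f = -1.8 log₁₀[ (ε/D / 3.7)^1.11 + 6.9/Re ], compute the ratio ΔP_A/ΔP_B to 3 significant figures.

ΔP_A/ΔP_B ≈ 0.779

Pipe A: V = Q/A = 0.0259/0.01936 = 1.338 m/s; Re = 1.073e+05; ε/D = 0.000414; Haaland → f = 0.01951; ΔP_A = f(L/D)(ρV²/2) = 2206 Pa.
Pipe B: V = Q/A = 0.0259/0.04831 = 0.5362 m/s; Re = 6.795e+04; ε/D = 0.000149; Haaland → f = 0.01988; ΔP_B = f(L/D)(ρV²/2) = 2834 Pa.
ΔP_A/ΔP_B = 2206/2834 = 0.779.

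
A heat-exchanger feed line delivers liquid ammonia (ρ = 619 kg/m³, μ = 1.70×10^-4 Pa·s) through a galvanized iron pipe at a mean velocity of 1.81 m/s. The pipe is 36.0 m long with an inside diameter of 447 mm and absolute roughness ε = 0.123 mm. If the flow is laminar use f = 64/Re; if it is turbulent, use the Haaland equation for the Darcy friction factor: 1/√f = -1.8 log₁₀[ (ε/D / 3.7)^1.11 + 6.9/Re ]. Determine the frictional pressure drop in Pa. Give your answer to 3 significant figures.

Reynolds number Re = ρVD/μ = 619 · 1.81 · 0.447 / 0.00017 = 2.946e+06.
Re > 4000 → turbulent. Relative roughness ε/D = 0.000123/0.447 = 0.000275. Haaland: 1/√f = -1.8 log₁₀[(0.000275/3.7)^1.11 + 6.9/2.946e+06] = -1.8 log₁₀[2.61e-05 + 2.34e-06] = 8.182, so f = 0.01494.
Darcy-Weisbach: ΔP = f(L/D)(ρV²/2) = 0.01494·(36/0.447)·(619·1.81²/2) = 0.01494·80.54·1014 = 1220 Pa.

ΔP ≈ 1220 Pa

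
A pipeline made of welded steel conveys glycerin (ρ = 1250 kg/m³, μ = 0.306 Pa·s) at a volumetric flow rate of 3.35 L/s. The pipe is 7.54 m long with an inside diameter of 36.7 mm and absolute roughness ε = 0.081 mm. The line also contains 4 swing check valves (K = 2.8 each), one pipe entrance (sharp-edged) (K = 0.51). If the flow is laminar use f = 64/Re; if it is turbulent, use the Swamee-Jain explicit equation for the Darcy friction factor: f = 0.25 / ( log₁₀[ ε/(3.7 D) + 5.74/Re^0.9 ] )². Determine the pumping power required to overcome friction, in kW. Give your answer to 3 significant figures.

P ≈ 0.827 kW

Q = 3.35 L/s = 3.35/1000 = 0.00335 m³/s.
Cross-sectional area A = πD²/4 = π(0.0367)²/4 = 0.001058 m²; mean velocity V = Q/A = 0.00335/0.001058 = 3.167 m/s.
Reynolds number Re = ρVD/μ = 1250 · 3.167 · 0.0367 / 0.306 = 474.8.
Re < 2300 → laminar flow, so f = 64/Re = 64/474.8 = 0.1348 (the turbulent correlation is not needed).
Total minor-loss coefficient ΣK = 4·2.8 + 1·0.51 = 11.7.
ΔP = [f·L/D + ΣK]·(ρV²/2) = [0.1348·7.54/0.0367 + 11.7]·(1250·3.167²/2) = [27.7 + 11.7]·6268 = 2.47e+05 Pa.
Pumping power P = QΔP = 0.00335·2.47e+05 = 827.4 W = 0.827 kW.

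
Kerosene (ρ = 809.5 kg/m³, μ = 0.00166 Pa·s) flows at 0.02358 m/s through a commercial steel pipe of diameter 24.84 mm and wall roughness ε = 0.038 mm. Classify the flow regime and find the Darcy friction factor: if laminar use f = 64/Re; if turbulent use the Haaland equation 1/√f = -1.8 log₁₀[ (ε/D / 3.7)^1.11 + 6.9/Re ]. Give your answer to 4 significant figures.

Re = ρVD/μ = 809.5·0.02358·0.02484/0.00166 = 285.6.
Re < 2300 → laminar, so f = 64/Re = 0.2241 (roughness is irrelevant in laminar flow).

f ≈ 0.2241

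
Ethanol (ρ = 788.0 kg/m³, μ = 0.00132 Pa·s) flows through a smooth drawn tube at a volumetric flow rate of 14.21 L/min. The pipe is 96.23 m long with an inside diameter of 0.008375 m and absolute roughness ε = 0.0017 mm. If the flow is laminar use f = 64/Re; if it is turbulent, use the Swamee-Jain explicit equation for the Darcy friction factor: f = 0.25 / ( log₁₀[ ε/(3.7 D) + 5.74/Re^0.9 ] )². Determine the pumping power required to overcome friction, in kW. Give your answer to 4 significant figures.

P ≈ 0.5127 kW

Q = 14.21 L/min = 14.21/60000 = 0.0002368 m³/s.
Cross-sectional area A = πD²/4 = π(0.008375)²/4 = 5.509e-05 m²; mean velocity V = Q/A = 0.0002368/5.509e-05 = 4.299 m/s.
Reynolds number Re = ρVD/μ = 788 · 4.299 · 0.008375 / 0.00132 = 2.149e+04.
Re > 4000 → turbulent. Relative roughness ε/D = 1.7e-06/0.008375 = 0.000203. Swamee-Jain: f = 0.25/(log₁₀[0.000203/3.7 + 5.74/2.149e+04^0.9])² = 0.25/(log₁₀[5.49e-05 + 0.000724])² = 0.25/(-3.108)² = 0.02587.
Darcy-Weisbach: ΔP = f(L/D)(ρV²/2) = 0.02587·(96.23/0.008375)·(788·4.299²/2) = 0.02587·1.149e+04·7282 = 2.165e+06 Pa.
Pumping power P = QΔP = 0.0002368·2.165e+06 = 512.72 W = 0.5127 kW.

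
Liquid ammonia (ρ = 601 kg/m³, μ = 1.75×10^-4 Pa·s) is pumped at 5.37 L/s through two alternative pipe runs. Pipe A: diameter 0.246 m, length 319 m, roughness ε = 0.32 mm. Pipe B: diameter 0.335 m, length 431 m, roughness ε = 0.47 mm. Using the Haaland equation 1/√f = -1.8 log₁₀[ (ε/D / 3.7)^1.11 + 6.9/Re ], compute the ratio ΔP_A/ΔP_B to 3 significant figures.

Pipe A: V = Q/A = 0.00537/0.04753 = 0.113 m/s; Re = 9.545e+04; ε/D = 0.0013; Haaland → f = 0.02304; ΔP_A = f(L/D)(ρV²/2) = 114.6 Pa.
Pipe B: V = Q/A = 0.00537/0.08814 = 0.06092 m/s; Re = 7.009e+04; ε/D = 0.0014; Haaland → f = 0.02397; ΔP_B = f(L/D)(ρV²/2) = 34.39 Pa.
ΔP_A/ΔP_B = 114.6/34.39 = 3.33.

ΔP_A/ΔP_B ≈ 3.33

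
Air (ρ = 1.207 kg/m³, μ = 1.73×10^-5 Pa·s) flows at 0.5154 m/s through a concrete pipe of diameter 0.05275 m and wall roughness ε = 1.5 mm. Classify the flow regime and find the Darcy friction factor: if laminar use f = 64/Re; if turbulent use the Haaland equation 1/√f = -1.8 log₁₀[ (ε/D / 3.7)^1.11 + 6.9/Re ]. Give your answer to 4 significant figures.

Re = ρVD/μ = 1.207·0.5154·0.05275/1.73e-05 = 1897.
Re < 2300 → laminar, so f = 64/Re = 0.03374 (roughness is irrelevant in laminar flow).

f ≈ 0.03374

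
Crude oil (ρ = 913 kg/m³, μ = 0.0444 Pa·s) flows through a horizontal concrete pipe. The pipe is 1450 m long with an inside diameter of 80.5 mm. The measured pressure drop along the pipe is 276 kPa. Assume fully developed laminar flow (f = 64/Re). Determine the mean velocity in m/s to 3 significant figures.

For laminar flow, f = 64/Re with Re = ρVD/μ, so Darcy-Weisbach reduces to ΔP = 32μLV/D². Solving for V: V = ΔP·D²/(32μL) = 2.76e+05·(0.0805)²/(32·0.0444·1450) = 0.8682 m/s.
Check: Re = ρVD/μ = 913·0.8682·0.0805/0.0444 = 1437 < 2300, so the laminar assumption holds.

V ≈ 0.868 m/s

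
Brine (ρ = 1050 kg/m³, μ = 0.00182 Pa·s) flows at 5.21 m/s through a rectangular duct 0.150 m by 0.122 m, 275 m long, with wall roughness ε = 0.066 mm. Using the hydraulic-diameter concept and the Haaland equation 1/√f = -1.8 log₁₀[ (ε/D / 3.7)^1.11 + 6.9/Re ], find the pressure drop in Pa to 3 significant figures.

ΔP ≈ 515000 Pa

Hydraulic diameter D_h = 4A/P = 4·(0.15·0.122)/(2·(0.15+0.122)) = 0.0732/0.544 = 0.1346 m.
Re = ρVD_h/μ = 1050·5.21·0.1346/0.00182 = 4.045e+05.
ε/D_h = 6.6e-05/0.1346 = 0.00049; Haaland gives 1/√f = -1.8 log₁₀[4.96e-05+1.71e-05] = 7.516, so f = 0.0177.
ΔP = f(L/D_h)(ρV²/2) = 0.0177·275/0.1346·1.425e+04 = 5.155e+05 Pa.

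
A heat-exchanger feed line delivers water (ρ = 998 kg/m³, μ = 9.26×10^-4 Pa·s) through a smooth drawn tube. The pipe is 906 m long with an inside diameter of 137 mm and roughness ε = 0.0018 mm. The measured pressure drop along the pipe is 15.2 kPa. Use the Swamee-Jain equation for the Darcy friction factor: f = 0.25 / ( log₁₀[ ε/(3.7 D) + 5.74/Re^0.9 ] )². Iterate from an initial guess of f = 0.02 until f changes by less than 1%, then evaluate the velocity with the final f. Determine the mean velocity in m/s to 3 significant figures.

V ≈ 0.490 m/s

Rearranging Darcy-Weisbach: V = √(2·ΔP·D/(f·L·ρ)). With ε/D = 1.8e-06/0.137 = 1.31e-05, iterate starting from f = 0.02:
  f = 0.02 → V = √(2·1.52e+04·0.137/(0.02·906·998)) = 0.4799 m/s; Re = ρVD/μ = 7.086e+04; f → 0.01929
  f = 0.01929 → V = 0.4887 m/s; Re = 7.216e+04; f → 0.01921
Converged (Δf/f < 1%). With the final f = 0.01921: V = √(2·1.52e+04·0.137/(0.01921·906·998)) = 0.4896 m/s.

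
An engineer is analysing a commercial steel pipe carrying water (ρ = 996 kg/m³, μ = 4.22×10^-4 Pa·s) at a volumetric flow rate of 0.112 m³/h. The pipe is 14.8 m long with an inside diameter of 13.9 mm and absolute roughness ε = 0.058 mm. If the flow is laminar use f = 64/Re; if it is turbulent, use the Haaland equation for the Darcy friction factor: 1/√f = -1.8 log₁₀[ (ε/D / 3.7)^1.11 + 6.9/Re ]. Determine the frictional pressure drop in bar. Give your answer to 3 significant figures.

Q = 0.112 m³/h = 0.112/3600 = 3.111e-05 m³/s.
Cross-sectional area A = πD²/4 = π(0.0139)²/4 = 0.0001517 m²; mean velocity V = Q/A = 3.111e-05/0.0001517 = 0.205 m/s.
Reynolds number Re = ρVD/μ = 996 · 0.205 · 0.0139 / 0.000422 = 6726.
Re > 4000 → turbulent. Relative roughness ε/D = 5.8e-05/0.0139 = 0.00417. Haaland: 1/√f = -1.8 log₁₀[(0.00417/3.7)^1.11 + 6.9/6726] = -1.8 log₁₀[0.000535 + 0.00103] = 5.052, so f = 0.03918.
Darcy-Weisbach: ΔP = f(L/D)(ρV²/2) = 0.03918·(14.8/0.0139)·(996·0.205²/2) = 0.03918·1065·20.93 = 873.2 Pa.
ΔP = 873.2 Pa = 0.00873 bar.

ΔP ≈ 0.00873 bar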